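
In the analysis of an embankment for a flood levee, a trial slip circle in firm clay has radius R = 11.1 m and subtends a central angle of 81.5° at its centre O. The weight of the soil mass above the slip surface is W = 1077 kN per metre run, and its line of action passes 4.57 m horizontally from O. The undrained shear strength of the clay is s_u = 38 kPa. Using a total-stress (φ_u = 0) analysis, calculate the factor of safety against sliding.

FS = 1.35

Taking moments about the centre O, the resisting moment is provided by the undrained shear strength acting along the arc:
Arc length L_a = R·θ = 11.1·(81.5°·π/180) = 11.1·1.4224 = 15.79 m
M_R = s_u·L_a·R = 38·15.79·11.1 = 6659.9 kN·m/m
M_D = W·d = 1077·4.57 = 4921.9 kN·m/m
FS = M_R / M_D = 6659.9 / 4921.9 = 1.353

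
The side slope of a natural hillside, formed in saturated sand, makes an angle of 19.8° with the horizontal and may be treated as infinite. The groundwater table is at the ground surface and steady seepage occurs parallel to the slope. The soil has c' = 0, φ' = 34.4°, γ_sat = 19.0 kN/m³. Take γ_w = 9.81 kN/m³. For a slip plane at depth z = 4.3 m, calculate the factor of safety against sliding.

FS = 0.92

With seepage parallel to the slope and the water table at the surface, the effective normal stress on the slip plane uses the buoyant unit weight γ' = γ_sat − γ_w while the driving shear stress uses γ_sat:
FS = [c' + γ' z cos²β tanφ'] / [γ_sat z sinβ cosβ]
(For c' = 0 this reduces to FS = (γ'/γ_sat)·tanφ'/tanβ.)
γ' = 19.0 − 9.81 = 9.19 kN/m³
Numerator = 0.0 + 9.19·4.3·cos²19.8°·tan34.4° = 0.0 + 9.19·4.3·0.8853·0.6847 = 23.953 kPa
Denominator = 19.0·4.3·sin19.8°·cos19.8° = 19.0·4.3·0.3387·0.9409 = 26.039 kPa
FS = 23.953 / 26.039 = 0.920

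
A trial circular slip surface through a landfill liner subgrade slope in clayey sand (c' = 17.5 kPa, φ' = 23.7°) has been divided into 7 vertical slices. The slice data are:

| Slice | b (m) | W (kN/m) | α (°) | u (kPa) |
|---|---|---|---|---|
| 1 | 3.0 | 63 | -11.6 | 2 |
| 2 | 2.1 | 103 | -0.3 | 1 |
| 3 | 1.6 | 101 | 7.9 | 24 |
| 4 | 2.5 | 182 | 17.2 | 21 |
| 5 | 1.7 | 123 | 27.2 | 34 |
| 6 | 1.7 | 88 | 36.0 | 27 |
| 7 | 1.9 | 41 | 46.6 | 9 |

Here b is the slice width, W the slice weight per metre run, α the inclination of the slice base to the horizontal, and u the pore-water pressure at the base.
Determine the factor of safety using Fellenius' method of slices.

Ordinary method of slices: FS = Σ[c'·Δl_i + (W_i cosα_i − u_i·Δl_i)·tanφ'] / Σ W_i sinα_i, with Δl_i = b_i / cosα_i.
Slice 1: Δl = 3.0/cos(-11.6°) = 3.063 m; N'_1 = 63·cos(-11.6°) − 2·3.063 = 55.6; c'Δl = 53.59; W sinα = -12.7
Slice 2: Δl = 2.1/cos(-0.3°) = 2.100 m; N'_2 = 103·cos(-0.3°) − 1·2.100 = 100.9; c'Δl = 36.75; W sinα = -0.5
Slice 3: Δl = 1.6/cos7.9° = 1.615 m; N'_3 = 101·cos7.9° − 24·1.615 = 61.3; c'Δl = 28.27; W sinα = 13.9
Slice 4: Δl = 2.5/cos17.2° = 2.617 m; N'_4 = 182·cos17.2° − 21·2.617 = 118.9; c'Δl = 45.80; W sinα = 53.8
Slice 5: Δl = 1.7/cos27.2° = 1.911 m; N'_5 = 123·cos27.2° − 34·1.911 = 44.4; c'Δl = 33.45; W sinα = 56.2
Slice 6: Δl = 1.7/cos36.0° = 2.101 m; N'_6 = 88·cos36.0° − 27·2.101 = 14.5; c'Δl = 36.77; W sinα = 51.7
Slice 7: Δl = 1.9/cos46.6° = 2.765 m; N'_7 = 41·cos46.6° − 9·2.765 = 3.3; c'Δl = 48.39; W sinα = 29.8
Σc'Δl = 283.0 kN/m; ΣN' = 398.8 kN/m; ΣW sinα = 192.2 kN/m
Resisting = 283.0 + 398.8·tan23.7° = 283.0 + 175.1 = 458.1 kN/m
FS = 458.1 / 192.2 = 2.383

FS = 2.38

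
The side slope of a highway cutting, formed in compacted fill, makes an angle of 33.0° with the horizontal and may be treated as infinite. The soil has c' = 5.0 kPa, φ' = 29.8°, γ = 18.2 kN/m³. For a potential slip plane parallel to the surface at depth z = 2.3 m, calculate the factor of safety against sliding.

FS = 1.14

For an infinite slope with a slip plane parallel to the surface (no pore pressure): FS = [c' + γz cos²β tanφ'] / [γz sinβ cosβ].
γz = 18.2·2.3 = 41.86 kN/m²
Numerator = 5.0 + 41.86·cos²33.0°·tan29.8° = 5.0 + 41.86·0.7034·0.5727 = 21.862 kPa
Denominator = 41.86·sin33.0°·cos33.0° = 41.86·0.5446·0.8387 = 19.121 kPa
FS = 21.862 / 19.121 = 1.143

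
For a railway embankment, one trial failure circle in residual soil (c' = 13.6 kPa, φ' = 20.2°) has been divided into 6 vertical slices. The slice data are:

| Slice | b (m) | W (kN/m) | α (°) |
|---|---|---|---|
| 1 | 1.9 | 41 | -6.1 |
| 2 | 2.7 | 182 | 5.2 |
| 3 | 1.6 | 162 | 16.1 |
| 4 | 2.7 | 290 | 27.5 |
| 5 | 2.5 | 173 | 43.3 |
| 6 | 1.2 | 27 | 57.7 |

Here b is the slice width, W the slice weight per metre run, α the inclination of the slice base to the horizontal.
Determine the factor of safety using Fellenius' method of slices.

Ordinary method of slices: FS = Σ[c'·Δl_i + (W_i cosα_i)·tanφ'] / Σ W_i sinα_i, with Δl_i = b_i / cosα_i.
Slice 1: Δl = 1.9/cos(-6.1°) = 1.911 m; N'_1 = 41·cos(-6.1°) = 40.8; c'Δl = 25.99; W sinα = -4.4
Slice 2: Δl = 2.7/cos5.2° = 2.711 m; N'_2 = 182·cos5.2° = 181.3; c'Δl = 36.87; W sinα = 16.5
Slice 3: Δl = 1.6/cos16.1° = 1.665 m; N'_3 = 162·cos16.1° = 155.6; c'Δl = 22.65; W sinα = 44.9
Slice 4: Δl = 2.7/cos27.5° = 3.044 m; N'_4 = 290·cos27.5° = 257.2; c'Δl = 41.40; W sinα = 133.9
Slice 5: Δl = 2.5/cos43.3° = 3.435 m; N'_5 = 173·cos43.3° = 125.9; c'Δl = 46.72; W sinα = 118.6
Slice 6: Δl = 1.2/cos57.7° = 2.246 m; N'_6 = 27·cos57.7° = 14.4; c'Δl = 30.54; W sinα = 22.8
Σc'Δl = 204.2 kN/m; ΣN' = 775.2 kN/m; ΣW sinα = 332.4 kN/m
Resisting = 204.2 + 775.2·tan20.2° = 204.2 + 285.2 = 489.4 kN/m
FS = 489.4 / 332.4 = 1.472

FS = 1.47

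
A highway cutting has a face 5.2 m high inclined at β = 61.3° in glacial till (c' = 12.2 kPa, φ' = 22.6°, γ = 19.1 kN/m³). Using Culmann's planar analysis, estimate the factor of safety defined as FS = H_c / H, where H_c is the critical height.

FS = 1.81

H_c = (4c'/γ) · sinβ cosφ' / [1 − cos(β − φ')]
    = (4·12.2/19.1) · sin61.3°·cos22.6° / [1 − cos38.7°]
    = 2.555 · 0.8098 / 0.2196 = 9.42 m
FS = H_c / H = 9.42 / 5.2 = 1.812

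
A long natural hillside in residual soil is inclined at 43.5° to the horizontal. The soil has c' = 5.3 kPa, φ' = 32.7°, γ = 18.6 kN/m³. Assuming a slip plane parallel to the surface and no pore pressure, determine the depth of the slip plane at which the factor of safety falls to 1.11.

z = 1.32 m

Setting FS = 1.11 in FS = [c' + γz cos²β tanφ'] / [γz sinβ cosβ] and solving for z:
z = c' / [γ cosβ (FS·sinβ − cosβ·tanφ')]
  = 5.3 / [18.6·cos43.5°·(1.11·sin43.5° − cos43.5°·tan32.7°)]
  = 5.3 / [18.6·0.7254·(1.11·0.6884 − 0.7254·0.6420)]
  = 5.3 / 4.0259 = 1.316 m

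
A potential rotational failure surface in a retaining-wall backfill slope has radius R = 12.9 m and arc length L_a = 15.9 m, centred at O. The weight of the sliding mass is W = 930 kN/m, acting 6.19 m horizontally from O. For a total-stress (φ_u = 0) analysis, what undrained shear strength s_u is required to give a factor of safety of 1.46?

FS = s_u·L_a·R / (W·d), so s_u = FS·W·d / (L_a·R).
s_u = 1.46·930·6.19 / (15.90·12.9) = 8404.8 / 205.11 = 40.98 kPa

s_u = 41.0 kPa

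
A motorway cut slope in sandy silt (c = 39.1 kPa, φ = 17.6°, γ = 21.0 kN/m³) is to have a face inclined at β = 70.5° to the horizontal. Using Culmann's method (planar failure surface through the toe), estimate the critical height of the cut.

H_c = 16.86 m

Culmann's analysis gives the critical failure plane at α_cr = (β + φ)/2 = (70.5 + 17.6)/2 = 44.0°, and the critical height
H_c = (4c/γ) · sinβ cosφ / [1 − cos(β − φ)]
    = (4·39.1/21.0) · sin70.5°·cos17.6° / [1 − cos(52.9°)]
    = 7.448 · 0.9426·0.9532 / [1 − 0.6032]
    = 7.448 · 0.8985 / 0.3968
    = 16.86 m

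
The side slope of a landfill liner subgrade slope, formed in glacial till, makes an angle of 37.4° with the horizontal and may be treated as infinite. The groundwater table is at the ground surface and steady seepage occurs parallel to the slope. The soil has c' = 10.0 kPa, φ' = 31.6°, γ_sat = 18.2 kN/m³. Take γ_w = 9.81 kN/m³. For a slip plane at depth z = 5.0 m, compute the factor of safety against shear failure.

FS = 0.60

With seepage parallel to the slope and the water table at the surface, the effective normal stress on the slip plane uses the buoyant unit weight γ' = γ_sat − γ_w while the driving shear stress uses γ_sat:
FS = [c' + γ' z cos²β tanφ'] / [γ_sat z sinβ cosβ]
γ' = 18.2 − 9.81 = 8.39 kN/m³
Numerator = 10.0 + 8.39·5.0·cos²37.4°·tan31.6° = 10.0 + 8.39·5.0·0.6311·0.6152 = 26.287 kPa
Denominator = 18.2·5.0·sin37.4°·cos37.4° = 18.2·5.0·0.6074·0.7944 = 43.908 kPa
FS = 26.287 / 43.908 = 0.599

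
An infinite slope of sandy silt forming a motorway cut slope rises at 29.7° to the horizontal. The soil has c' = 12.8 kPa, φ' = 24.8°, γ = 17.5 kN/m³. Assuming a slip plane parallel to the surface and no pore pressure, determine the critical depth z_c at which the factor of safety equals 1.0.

Setting FS = 1.00 in FS = [c' + γz cos²β tanφ'] / [γz sinβ cosβ] and solving for z:
z = c' / [γ cosβ (FS·sinβ − cosβ·tanφ')]
  = 12.8 / [17.5·cos29.7°·(1.00·sin29.7° − cos29.7°·tan24.8°)]
  = 12.8 / [17.5·0.8686·(1.00·0.4955 − 0.8686·0.4621)]
  = 12.8 / 1.4303 = 8.949 m

z_c = 8.95 m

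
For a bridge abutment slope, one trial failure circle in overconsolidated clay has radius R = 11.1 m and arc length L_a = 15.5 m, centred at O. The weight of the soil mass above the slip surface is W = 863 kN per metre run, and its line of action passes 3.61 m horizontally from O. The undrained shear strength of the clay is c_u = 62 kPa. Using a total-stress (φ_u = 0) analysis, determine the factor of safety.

Taking moments about the centre O, the resisting moment is provided by the undrained shear strength acting along the arc:
M_R = c_u·L_a·R = 62·15.50·11.1 = 10667.1 kN·m/m
M_D = W·d = 863·3.61 = 3115.4 kN·m/m
FS = M_R / M_D = 10667.1 / 3115.4 = 3.424

FS = 3.42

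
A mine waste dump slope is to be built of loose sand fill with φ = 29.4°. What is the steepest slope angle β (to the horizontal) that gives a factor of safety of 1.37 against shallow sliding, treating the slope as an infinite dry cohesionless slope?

β = 22.4°

For an infinite dry cohesionless slope FS = tanφ/tanβ, so tanβ = tanφ / FS.
tanβ = tan29.4° / 1.37 = 0.5635 / 1.37 = 0.4113
β = arctan(0.4113) = 22.36°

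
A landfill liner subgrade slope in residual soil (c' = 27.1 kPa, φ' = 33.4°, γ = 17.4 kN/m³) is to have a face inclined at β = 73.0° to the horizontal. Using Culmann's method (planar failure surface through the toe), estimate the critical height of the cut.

Culmann's analysis gives the critical failure plane at α_cr = (β + φ')/2 = (73.0 + 33.4)/2 = 53.2°, and the critical height
H_c = (4c'/γ) · sinβ cosφ' / [1 − cos(β − φ')]
    = (4·27.1/17.4) · sin73.0°·cos33.4° / [1 − cos(39.6°)]
    = 6.230 · 0.9563·0.8348 / [1 − 0.7705]
    = 6.230 · 0.7984 / 0.2295
    = 21.67 m

H_c = 21.67 m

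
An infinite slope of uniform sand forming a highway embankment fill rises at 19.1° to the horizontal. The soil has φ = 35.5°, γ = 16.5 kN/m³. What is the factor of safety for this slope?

FS = 2.06

For a dry cohesionless infinite slope the factor of safety is FS = tanφ / tanβ.
FS = tan35.5° / tan19.1° = 0.7133 / 0.3463 = 2.060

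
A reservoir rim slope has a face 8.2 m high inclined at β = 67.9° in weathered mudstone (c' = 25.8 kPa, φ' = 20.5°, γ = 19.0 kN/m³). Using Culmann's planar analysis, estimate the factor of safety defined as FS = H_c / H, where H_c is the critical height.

H_c = (4c'/γ) · sinβ cosφ' / [1 − cos(β − φ')]
    = (4·25.8/19.0) · sin67.9°·cos20.5° / [1 − cos47.4°]
    = 5.432 · 0.8679 / 0.3231 = 14.59 m
FS = H_c / H = 14.59 / 8.2 = 1.779

FS = 1.78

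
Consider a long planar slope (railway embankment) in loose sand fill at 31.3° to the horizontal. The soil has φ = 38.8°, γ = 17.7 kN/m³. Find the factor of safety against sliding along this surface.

FS = 1.32

For a dry cohesionless infinite slope the factor of safety is FS = tanφ / tanβ.
FS = tan38.8° / tan31.3° = 0.8040 / 0.6080 = 1.322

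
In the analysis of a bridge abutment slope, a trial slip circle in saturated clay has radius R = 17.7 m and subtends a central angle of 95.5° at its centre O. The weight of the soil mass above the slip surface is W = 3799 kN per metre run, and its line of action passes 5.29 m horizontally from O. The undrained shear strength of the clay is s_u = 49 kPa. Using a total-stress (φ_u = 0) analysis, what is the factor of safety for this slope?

FS = 1.27

Taking moments about the centre O, the resisting moment is provided by the undrained shear strength acting along the arc:
Arc length L_a = R·θ = 17.7·(95.5°·π/180) = 17.7·1.6668 = 29.50 m
M_R = s_u·L_a·R = 49·29.50·17.7 = 25587.2 kN·m/m
M_D = W·d = 3799·5.29 = 20096.7 kN·m/m
FS = M_R / M_D = 25587.2 / 20096.7 = 1.273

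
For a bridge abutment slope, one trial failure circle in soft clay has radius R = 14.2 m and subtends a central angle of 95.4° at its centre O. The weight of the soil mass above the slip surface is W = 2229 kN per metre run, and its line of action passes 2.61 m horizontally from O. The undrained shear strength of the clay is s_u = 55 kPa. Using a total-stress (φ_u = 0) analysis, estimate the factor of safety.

FS = 3.17

Taking moments about the centre O, the resisting moment is provided by the undrained shear strength acting along the arc:
Arc length L_a = R·θ = 14.2·(95.4°·π/180) = 14.2·1.6650 = 23.64 m
M_R = s_u·L_a·R = 55·23.64·14.2 = 18465.7 kN·m/m
M_D = W·d = 2229·2.61 = 5817.7 kN·m/m
FS = M_R / M_D = 18465.7 / 5817.7 = 3.174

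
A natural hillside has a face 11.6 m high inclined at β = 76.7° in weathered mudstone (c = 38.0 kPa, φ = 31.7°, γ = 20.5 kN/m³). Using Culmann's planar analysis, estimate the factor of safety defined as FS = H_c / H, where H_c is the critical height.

H_c = (4c/γ) · sinβ cosφ / [1 − cos(β − φ)]
    = (4·38.0/20.5) · sin76.7°·cos31.7° / [1 − cos45.0°]
    = 7.415 · 0.8280 / 0.2929 = 20.96 m
FS = H_c / H = 20.96 / 11.6 = 1.807

FS = 1.81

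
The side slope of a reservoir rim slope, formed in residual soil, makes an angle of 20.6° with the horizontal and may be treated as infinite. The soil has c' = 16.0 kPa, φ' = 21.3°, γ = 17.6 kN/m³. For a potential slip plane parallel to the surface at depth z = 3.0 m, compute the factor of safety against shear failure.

For an infinite slope with a slip plane parallel to the surface (no pore pressure): FS = [c' + γz cos²β tanφ'] / [γz sinβ cosβ].
γz = 17.6·3.0 = 52.80 kN/m²
Numerator = 16.0 + 52.80·cos²20.6°·tan21.3° = 16.0 + 52.80·0.8762·0.3899 = 34.037 kPa
Denominator = 52.80·sin20.6°·cos20.6° = 52.80·0.3518·0.9361 = 17.389 kPa
FS = 34.037 / 17.389 = 1.957

FS = 1.96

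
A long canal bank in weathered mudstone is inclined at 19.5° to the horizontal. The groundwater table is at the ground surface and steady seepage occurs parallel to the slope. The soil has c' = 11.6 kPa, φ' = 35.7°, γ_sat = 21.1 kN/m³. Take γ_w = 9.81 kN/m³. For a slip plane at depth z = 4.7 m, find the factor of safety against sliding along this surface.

FS = 1.46

With seepage parallel to the slope and the water table at the surface, the effective normal stress on the slip plane uses the buoyant unit weight γ' = γ_sat − γ_w while the driving shear stress uses γ_sat:
FS = [c' + γ' z cos²β tanφ'] / [γ_sat z sinβ cosβ]
γ' = 21.1 − 9.81 = 11.29 kN/m³
Numerator = 11.6 + 11.29·4.7·cos²19.5°·tan35.7° = 11.6 + 11.29·4.7·0.8886·0.7186 = 45.481 kPa
Denominator = 21.1·4.7·sin19.5°·cos19.5° = 21.1·4.7·0.3338·0.9426 = 31.205 kPa
FS = 45.481 / 31.205 = 1.457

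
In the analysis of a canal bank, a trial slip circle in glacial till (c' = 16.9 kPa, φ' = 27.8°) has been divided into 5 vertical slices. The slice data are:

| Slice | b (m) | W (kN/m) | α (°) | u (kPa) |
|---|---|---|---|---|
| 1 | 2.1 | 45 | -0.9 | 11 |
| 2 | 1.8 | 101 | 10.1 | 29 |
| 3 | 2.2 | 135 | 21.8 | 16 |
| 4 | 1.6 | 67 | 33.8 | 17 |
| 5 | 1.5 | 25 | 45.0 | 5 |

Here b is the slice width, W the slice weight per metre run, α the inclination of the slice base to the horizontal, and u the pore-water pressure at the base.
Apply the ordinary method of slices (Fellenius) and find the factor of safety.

FS = 2.23

Ordinary method of slices: FS = Σ[c'·Δl_i + (W_i cosα_i − u_i·Δl_i)·tanφ'] / Σ W_i sinα_i, with Δl_i = b_i / cosα_i.
Slice 1: Δl = 2.1/cos(-0.9°) = 2.100 m; N'_1 = 45·cos(-0.9°) − 11·2.100 = 21.9; c'Δl = 35.49; W sinα = -0.7
Slice 2: Δl = 1.8/cos10.1° = 1.828 m; N'_2 = 101·cos10.1° − 29·1.828 = 46.4; c'Δl = 30.90; W sinα = 17.7
Slice 3: Δl = 2.2/cos21.8° = 2.369 m; N'_3 = 135·cos21.8° − 16·2.369 = 87.4; c'Δl = 40.04; W sinα = 50.1
Slice 4: Δl = 1.6/cos33.8° = 1.925 m; N'_4 = 67·cos33.8° − 17·1.925 = 22.9; c'Δl = 32.54; W sinα = 37.3
Slice 5: Δl = 1.5/cos45.0° = 2.121 m; N'_5 = 25·cos45.0° − 5·2.121 = 7.1; c'Δl = 35.85; W sinα = 17.7
Σc'Δl = 174.8 kN/m; ΣN' = 185.8 kN/m; ΣW sinα = 122.1 kN/m
Resisting = 174.8 + 185.8·tan27.8° = 174.8 + 97.9 = 272.8 kN/m
FS = 272.8 / 122.1 = 2.234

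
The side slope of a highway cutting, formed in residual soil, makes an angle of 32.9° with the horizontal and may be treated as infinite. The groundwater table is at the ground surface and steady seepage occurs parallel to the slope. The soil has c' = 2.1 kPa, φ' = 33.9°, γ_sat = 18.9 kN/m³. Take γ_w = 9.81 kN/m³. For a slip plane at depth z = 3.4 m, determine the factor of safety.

FS = 0.57

With seepage parallel to the slope and the water table at the surface, the effective normal stress on the slip plane uses the buoyant unit weight γ' = γ_sat − γ_w while the driving shear stress uses γ_sat:
FS = [c' + γ' z cos²β tanφ'] / [γ_sat z sinβ cosβ]
γ' = 18.9 − 9.81 = 9.09 kN/m³
Numerator = 2.1 + 9.09·3.4·cos²32.9°·tan33.9° = 2.1 + 9.09·3.4·0.7050·0.6720 = 16.741 kPa
Denominator = 18.9·3.4·sin32.9°·cos32.9° = 18.9·3.4·0.5432·0.8396 = 29.306 kPa
FS = 16.741 / 29.306 = 0.571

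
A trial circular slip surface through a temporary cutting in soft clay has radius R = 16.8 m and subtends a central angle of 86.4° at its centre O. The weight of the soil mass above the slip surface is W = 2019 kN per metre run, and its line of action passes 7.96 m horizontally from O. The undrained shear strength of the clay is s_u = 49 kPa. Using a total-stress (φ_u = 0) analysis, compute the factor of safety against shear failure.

FS = 1.30

Taking moments about the centre O, the resisting moment is provided by the undrained shear strength acting along the arc:
Arc length L_a = R·θ = 16.8·(86.4°·π/180) = 16.8·1.5080 = 25.33 m
M_R = s_u·L_a·R = 49·25.33·16.8 = 20854.8 kN·m/m
M_D = W·d = 2019·7.96 = 16071.2 kN·m/m
FS = M_R / M_D = 20854.8 / 16071.2 = 1.298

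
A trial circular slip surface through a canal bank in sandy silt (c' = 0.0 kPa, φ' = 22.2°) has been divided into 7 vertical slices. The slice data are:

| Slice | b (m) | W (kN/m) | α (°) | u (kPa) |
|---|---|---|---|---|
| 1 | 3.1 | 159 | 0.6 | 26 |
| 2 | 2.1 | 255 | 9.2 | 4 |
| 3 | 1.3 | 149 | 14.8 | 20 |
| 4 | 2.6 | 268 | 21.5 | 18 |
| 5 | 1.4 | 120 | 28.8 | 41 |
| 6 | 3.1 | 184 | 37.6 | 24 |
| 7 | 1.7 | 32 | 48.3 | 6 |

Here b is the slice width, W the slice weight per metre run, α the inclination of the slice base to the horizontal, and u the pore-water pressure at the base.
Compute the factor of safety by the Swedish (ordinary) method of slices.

FS = 0.81

Ordinary method of slices: FS = Σ[c'·Δl_i + (W_i cosα_i − u_i·Δl_i)·tanφ'] / Σ W_i sinα_i, with Δl_i = b_i / cosα_i.
Slice 1: Δl = 3.1/cos0.6° = 3.100 m; N'_1 = 159·cos0.6° − 26·3.100 = 78.4; c'Δl = 0.00; W sinα = 1.7
Slice 2: Δl = 2.1/cos9.2° = 2.127 m; N'_2 = 255·cos9.2° − 4·2.127 = 243.2; c'Δl = 0.00; W sinα = 40.8
Slice 3: Δl = 1.3/cos14.8° = 1.345 m; N'_3 = 149·cos14.8° − 20·1.345 = 117.2; c'Δl = 0.00; W sinα = 38.1
Slice 4: Δl = 2.6/cos21.5° = 2.794 m; N'_4 = 268·cos21.5° − 18·2.794 = 199.1; c'Δl = 0.00; W sinα = 98.2
Slice 5: Δl = 1.4/cos28.8° = 1.598 m; N'_5 = 120·cos28.8° − 41·1.598 = 39.7; c'Δl = 0.00; W sinα = 57.8
Slice 6: Δl = 3.1/cos37.6° = 3.913 m; N'_6 = 184·cos37.6° − 24·3.913 = 51.9; c'Δl = 0.00; W sinα = 112.3
Slice 7: Δl = 1.7/cos48.3° = 2.556 m; N'_7 = 32·cos48.3° − 6·2.556 = 6.0; c'Δl = 0.00; W sinα = 23.9
Σc'Δl = 0.0 kN/m; ΣN' = 735.3 kN/m; ΣW sinα = 372.7 kN/m
Resisting = 0.0 + 735.3·tan22.2° = 0.0 + 300.1 = 300.1 kN/m
FS = 300.1 / 372.7 = 0.805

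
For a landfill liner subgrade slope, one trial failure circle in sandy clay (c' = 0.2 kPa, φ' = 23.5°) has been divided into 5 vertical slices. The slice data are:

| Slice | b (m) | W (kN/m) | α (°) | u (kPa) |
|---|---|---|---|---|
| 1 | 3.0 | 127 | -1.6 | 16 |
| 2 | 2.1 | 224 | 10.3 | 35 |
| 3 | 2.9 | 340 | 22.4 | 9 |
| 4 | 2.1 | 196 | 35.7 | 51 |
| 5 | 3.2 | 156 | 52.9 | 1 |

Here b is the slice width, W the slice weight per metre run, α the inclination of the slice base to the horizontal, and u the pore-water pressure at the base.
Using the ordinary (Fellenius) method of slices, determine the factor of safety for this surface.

Ordinary method of slices: FS = Σ[c'·Δl_i + (W_i cosα_i − u_i·Δl_i)·tanφ'] / Σ W_i sinα_i, with Δl_i = b_i / cosα_i.
Slice 1: Δl = 3.0/cos(-1.6°) = 3.001 m; N'_1 = 127·cos(-1.6°) − 16·3.001 = 78.9; c'Δl = 0.60; W sinα = -3.5
Slice 2: Δl = 2.1/cos10.3° = 2.134 m; N'_2 = 224·cos10.3° − 35·2.134 = 145.7; c'Δl = 0.43; W sinα = 40.1
Slice 3: Δl = 2.9/cos22.4° = 3.137 m; N'_3 = 340·cos22.4° − 9·3.137 = 286.1; c'Δl = 0.63; W sinα = 129.6
Slice 4: Δl = 2.1/cos35.7° = 2.586 m; N'_4 = 196·cos35.7° − 51·2.586 = 27.3; c'Δl = 0.52; W sinα = 114.4
Slice 5: Δl = 3.2/cos52.9° = 5.305 m; N'_5 = 156·cos52.9° − 1·5.305 = 88.8; c'Δl = 1.06; W sinα = 124.4
Σc'Δl = 3.2 kN/m; ΣN' = 626.8 kN/m; ΣW sinα = 404.9 kN/m
Resisting = 3.2 + 626.8·tan23.5° = 3.2 + 272.5 = 275.8 kN/m
FS = 275.8 / 404.9 = 0.681

FS = 0.68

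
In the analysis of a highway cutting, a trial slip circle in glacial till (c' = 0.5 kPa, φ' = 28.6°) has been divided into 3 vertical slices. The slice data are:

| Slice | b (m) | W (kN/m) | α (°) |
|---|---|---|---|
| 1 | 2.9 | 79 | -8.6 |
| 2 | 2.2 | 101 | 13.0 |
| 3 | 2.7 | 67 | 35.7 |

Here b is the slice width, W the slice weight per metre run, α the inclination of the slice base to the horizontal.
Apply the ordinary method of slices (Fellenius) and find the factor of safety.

FS = 2.60

Ordinary method of slices: FS = Σ[c'·Δl_i + (W_i cosα_i)·tanφ'] / Σ W_i sinα_i, with Δl_i = b_i / cosα_i.
Slice 1: Δl = 2.9/cos(-8.6°) = 2.933 m; N'_1 = 79·cos(-8.6°) = 78.1; c'Δl = 1.47; W sinα = -11.8
Slice 2: Δl = 2.2/cos13.0° = 2.258 m; N'_2 = 101·cos13.0° = 98.4; c'Δl = 1.13; W sinα = 22.7
Slice 3: Δl = 2.7/cos35.7° = 3.325 m; N'_3 = 67·cos35.7° = 54.4; c'Δl = 1.66; W sinα = 39.1
Σc'Δl = 4.3 kN/m; ΣN' = 230.9 kN/m; ΣW sinα = 50.0 kN/m
Resisting = 4.3 + 230.9·tan28.6° = 4.3 + 125.9 = 130.2 kN/m
FS = 130.2 / 50.0 = 2.603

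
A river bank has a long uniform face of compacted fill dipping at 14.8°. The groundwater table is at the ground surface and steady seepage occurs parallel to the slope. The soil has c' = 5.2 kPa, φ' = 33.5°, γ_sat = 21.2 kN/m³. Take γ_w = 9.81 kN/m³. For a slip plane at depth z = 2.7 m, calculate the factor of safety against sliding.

With seepage parallel to the slope and the water table at the surface, the effective normal stress on the slip plane uses the buoyant unit weight γ' = γ_sat − γ_w while the driving shear stress uses γ_sat:
FS = [c' + γ' z cos²β tanφ'] / [γ_sat z sinβ cosβ]
γ' = 21.2 − 9.81 = 11.39 kN/m³
Numerator = 5.2 + 11.39·2.7·cos²14.8°·tan33.5° = 5.2 + 11.39·2.7·0.9347·0.6619 = 24.227 kPa
Denominator = 21.2·2.7·sin14.8°·cos14.8° = 21.2·2.7·0.2554·0.9668 = 14.137 kPa
FS = 24.227 / 14.137 = 1.714

FS = 1.71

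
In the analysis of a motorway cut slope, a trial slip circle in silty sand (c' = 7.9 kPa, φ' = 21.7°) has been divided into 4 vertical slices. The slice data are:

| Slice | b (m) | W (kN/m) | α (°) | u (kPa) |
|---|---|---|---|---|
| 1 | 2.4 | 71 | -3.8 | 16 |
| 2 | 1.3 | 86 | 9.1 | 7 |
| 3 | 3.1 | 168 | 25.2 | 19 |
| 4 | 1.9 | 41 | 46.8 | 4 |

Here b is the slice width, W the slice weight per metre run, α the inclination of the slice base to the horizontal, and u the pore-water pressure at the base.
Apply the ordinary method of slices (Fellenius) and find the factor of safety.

FS = 1.48

Ordinary method of slices: FS = Σ[c'·Δl_i + (W_i cosα_i − u_i·Δl_i)·tanφ'] / Σ W_i sinα_i, with Δl_i = b_i / cosα_i.
Slice 1: Δl = 2.4/cos(-3.8°) = 2.405 m; N'_1 = 71·cos(-3.8°) − 16·2.405 = 32.4; c'Δl = 19.00; W sinα = -4.7
Slice 2: Δl = 1.3/cos9.1° = 1.317 m; N'_2 = 86·cos9.1° − 7·1.317 = 75.7; c'Δl = 10.40; W sinα = 13.6
Slice 3: Δl = 3.1/cos25.2° = 3.426 m; N'_3 = 168·cos25.2° − 19·3.426 = 86.9; c'Δl = 27.07; W sinα = 71.5
Slice 4: Δl = 1.9/cos46.8° = 2.776 m; N'_4 = 41·cos46.8° − 4·2.776 = 17.0; c'Δl = 21.93; W sinα = 29.9
Σc'Δl = 78.4 kN/m; ΣN' = 211.9 kN/m; ΣW sinα = 110.3 kN/m
Resisting = 78.4 + 211.9·tan21.7° = 78.4 + 84.3 = 162.7 kN/m
FS = 162.7 / 110.3 = 1.475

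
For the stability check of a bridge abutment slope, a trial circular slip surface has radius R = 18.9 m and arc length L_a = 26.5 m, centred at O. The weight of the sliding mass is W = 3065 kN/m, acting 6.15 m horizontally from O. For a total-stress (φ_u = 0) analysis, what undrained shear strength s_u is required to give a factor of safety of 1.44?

s_u = 54.2 kPa

FS = s_u·L_a·R / (W·d), so s_u = FS·W·d / (L_a·R).
s_u = 1.44·3065·6.15 / (26.50·18.9) = 27143.6 / 500.85 = 54.20 kPa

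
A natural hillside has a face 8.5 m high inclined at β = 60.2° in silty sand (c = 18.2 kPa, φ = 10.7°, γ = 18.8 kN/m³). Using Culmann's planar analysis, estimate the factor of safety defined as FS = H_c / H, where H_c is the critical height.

FS = 1.11

H_c = (4c/γ) · sinβ cosφ / [1 − cos(β − φ)]
    = (4·18.2/18.8) · sin60.2°·cos10.7° / [1 − cos49.5°]
    = 3.872 · 0.8527 / 0.3506 = 9.42 m
FS = H_c / H = 9.42 / 8.5 = 1.108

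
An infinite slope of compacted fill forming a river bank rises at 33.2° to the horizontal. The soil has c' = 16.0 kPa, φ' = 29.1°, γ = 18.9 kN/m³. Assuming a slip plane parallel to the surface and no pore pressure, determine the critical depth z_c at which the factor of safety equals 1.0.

Setting FS = 1.00 in FS = [c' + γz cos²β tanφ'] / [γz sinβ cosβ] and solving for z:
z = c' / [γ cosβ (FS·sinβ − cosβ·tanφ')]
  = 16.0 / [18.9·cos33.2°·(1.00·sin33.2° − cos33.2°·tan29.1°)]
  = 16.0 / [18.9·0.8368·(1.00·0.5476 − 0.8368·0.5566)]
  = 16.0 / 1.2941 = 12.364 m

z_c = 12.36 m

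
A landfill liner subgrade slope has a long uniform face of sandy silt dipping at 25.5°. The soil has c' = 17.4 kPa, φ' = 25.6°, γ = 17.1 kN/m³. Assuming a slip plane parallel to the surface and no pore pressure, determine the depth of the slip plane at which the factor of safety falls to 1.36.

z = 7.37 m

Setting FS = 1.36 in FS = [c' + γz cos²β tanφ'] / [γz sinβ cosβ] and solving for z:
z = c' / [γ cosβ (FS·sinβ − cosβ·tanφ')]
  = 17.4 / [17.1·cos25.5°·(1.36·sin25.5° − cos25.5°·tan25.6°)]
  = 17.4 / [17.1·0.9026·(1.36·0.4305 − 0.9026·0.4791)]
  = 17.4 / 2.3622 = 7.366 m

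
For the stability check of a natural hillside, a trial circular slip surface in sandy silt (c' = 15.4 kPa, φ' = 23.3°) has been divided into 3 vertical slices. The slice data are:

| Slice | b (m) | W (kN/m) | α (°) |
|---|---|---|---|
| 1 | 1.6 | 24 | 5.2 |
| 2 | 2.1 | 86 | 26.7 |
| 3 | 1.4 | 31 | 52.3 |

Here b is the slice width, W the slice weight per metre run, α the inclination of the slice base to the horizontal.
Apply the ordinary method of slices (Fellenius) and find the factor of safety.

Ordinary method of slices: FS = Σ[c'·Δl_i + (W_i cosα_i)·tanφ'] / Σ W_i sinα_i, with Δl_i = b_i / cosα_i.
Slice 1: Δl = 1.6/cos5.2° = 1.607 m; N'_1 = 24·cos5.2° = 23.9; c'Δl = 24.74; W sinα = 2.2
Slice 2: Δl = 2.1/cos26.7° = 2.351 m; N'_2 = 86·cos26.7° = 76.8; c'Δl = 36.20; W sinα = 38.6
Slice 3: Δl = 1.4/cos52.3° = 2.289 m; N'_3 = 31·cos52.3° = 19.0; c'Δl = 35.26; W sinα = 24.5
Σc'Δl = 96.2 kN/m; ΣN' = 119.7 kN/m; ΣW sinα = 65.3 kN/m
Resisting = 96.2 + 119.7·tan23.3° = 96.2 + 51.5 = 147.7 kN/m
FS = 147.7 / 65.3 = 2.261

FS = 2.26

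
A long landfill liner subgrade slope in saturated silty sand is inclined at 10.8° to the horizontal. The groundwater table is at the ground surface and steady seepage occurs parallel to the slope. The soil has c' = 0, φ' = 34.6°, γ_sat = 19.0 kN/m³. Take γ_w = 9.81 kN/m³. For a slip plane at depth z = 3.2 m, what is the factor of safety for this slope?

With seepage parallel to the slope and the water table at the surface, the effective normal stress on the slip plane uses the buoyant unit weight γ' = γ_sat − γ_w while the driving shear stress uses γ_sat:
FS = [c' + γ' z cos²β tanφ'] / [γ_sat z sinβ cosβ]
(For c' = 0 this reduces to FS = (γ'/γ_sat)·tanφ'/tanβ.)
γ' = 19.0 − 9.81 = 9.19 kN/m³
Numerator = 0.0 + 9.19·3.2·cos²10.8°·tan34.6° = 0.0 + 9.19·3.2·0.9649·0.6899 = 19.575 kPa
Denominator = 19.0·3.2·sin10.8°·cos10.8° = 19.0·3.2·0.1874·0.9823 = 11.191 kPa
FS = 19.575 / 11.191 = 1.749

FS = 1.75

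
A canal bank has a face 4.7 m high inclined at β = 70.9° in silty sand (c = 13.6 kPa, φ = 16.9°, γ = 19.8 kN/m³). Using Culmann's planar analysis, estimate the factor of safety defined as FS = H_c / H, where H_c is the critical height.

FS = 1.28

H_c = (4c/γ) · sinβ cosφ / [1 − cos(β − φ)]
    = (4·13.6/19.8) · sin70.9°·cos16.9° / [1 − cos54.0°]
    = 2.747 · 0.9041 / 0.4122 = 6.03 m
FS = H_c / H = 6.03 / 4.7 = 1.282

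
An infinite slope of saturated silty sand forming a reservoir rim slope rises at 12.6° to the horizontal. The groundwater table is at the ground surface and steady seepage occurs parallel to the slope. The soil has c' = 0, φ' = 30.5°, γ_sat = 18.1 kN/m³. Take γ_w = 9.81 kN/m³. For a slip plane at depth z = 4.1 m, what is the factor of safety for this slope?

With seepage parallel to the slope and the water table at the surface, the effective normal stress on the slip plane uses the buoyant unit weight γ' = γ_sat − γ_w while the driving shear stress uses γ_sat:
FS = [c' + γ' z cos²β tanφ'] / [γ_sat z sinβ cosβ]
(For c' = 0 this reduces to FS = (γ'/γ_sat)·tanφ'/tanβ.)
γ' = 18.1 − 9.81 = 8.29 kN/m³
Numerator = 0.0 + 8.29·4.1·cos²12.6°·tan30.5° = 0.0 + 8.29·4.1·0.9524·0.5890 = 19.068 kPa
Denominator = 18.1·4.1·sin12.6°·cos12.6° = 18.1·4.1·0.2181·0.9759 = 15.799 kPa
FS = 19.068 / 15.799 = 1.207

FS = 1.21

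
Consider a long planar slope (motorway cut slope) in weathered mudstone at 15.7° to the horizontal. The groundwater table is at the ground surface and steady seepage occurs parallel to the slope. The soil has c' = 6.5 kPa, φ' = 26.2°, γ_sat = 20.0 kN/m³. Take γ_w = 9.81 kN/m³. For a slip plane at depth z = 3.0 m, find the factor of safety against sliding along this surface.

FS = 1.31

With seepage parallel to the slope and the water table at the surface, the effective normal stress on the slip plane uses the buoyant unit weight γ' = γ_sat − γ_w while the driving shear stress uses γ_sat:
FS = [c' + γ' z cos²β tanφ'] / [γ_sat z sinβ cosβ]
γ' = 20.0 − 9.81 = 10.19 kN/m³
Numerator = 6.5 + 10.19·3.0·cos²15.7°·tan26.2° = 6.5 + 10.19·3.0·0.9268·0.4921 = 20.441 kPa
Denominator = 20.0·3.0·sin15.7°·cos15.7° = 20.0·3.0·0.2706·0.9627 = 15.630 kPa
FS = 20.441 / 15.630 = 1.308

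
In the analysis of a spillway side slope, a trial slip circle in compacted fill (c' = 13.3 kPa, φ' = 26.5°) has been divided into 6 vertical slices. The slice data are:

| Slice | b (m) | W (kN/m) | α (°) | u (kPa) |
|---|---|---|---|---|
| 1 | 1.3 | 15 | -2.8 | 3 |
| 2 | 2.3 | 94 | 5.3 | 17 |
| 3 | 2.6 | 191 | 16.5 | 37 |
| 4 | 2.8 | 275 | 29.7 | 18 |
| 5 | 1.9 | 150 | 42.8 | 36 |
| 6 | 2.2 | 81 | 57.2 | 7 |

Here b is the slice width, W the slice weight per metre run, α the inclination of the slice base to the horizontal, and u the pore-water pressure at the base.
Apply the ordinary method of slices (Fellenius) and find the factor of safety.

FS = 1.07

Ordinary method of slices: FS = Σ[c'·Δl_i + (W_i cosα_i − u_i·Δl_i)·tanφ'] / Σ W_i sinα_i, with Δl_i = b_i / cosα_i.
Slice 1: Δl = 1.3/cos(-2.8°) = 1.302 m; N'_1 = 15·cos(-2.8°) − 3·1.302 = 11.1; c'Δl = 17.31; W sinα = -0.7
Slice 2: Δl = 2.3/cos5.3° = 2.310 m; N'_2 = 94·cos5.3° − 17·2.310 = 54.3; c'Δl = 30.72; W sinα = 8.7
Slice 3: Δl = 2.6/cos16.5° = 2.712 m; N'_3 = 191·cos16.5° − 37·2.712 = 82.8; c'Δl = 36.07; W sinα = 54.2
Slice 4: Δl = 2.8/cos29.7° = 3.223 m; N'_4 = 275·cos29.7° − 18·3.223 = 180.9; c'Δl = 42.87; W sinα = 136.3
Slice 5: Δl = 1.9/cos42.8° = 2.590 m; N'_5 = 150·cos42.8° − 36·2.590 = 16.8; c'Δl = 34.44; W sinα = 101.9
Slice 6: Δl = 2.2/cos57.2° = 4.061 m; N'_6 = 81·cos57.2° − 7·4.061 = 15.4; c'Δl = 54.01; W sinα = 68.1
Σc'Δl = 215.4 kN/m; ΣN' = 361.3 kN/m; ΣW sinα = 368.5 kN/m
Resisting = 215.4 + 361.3·tan26.5° = 215.4 + 180.2 = 395.6 kN/m
FS = 395.6 / 368.5 = 1.074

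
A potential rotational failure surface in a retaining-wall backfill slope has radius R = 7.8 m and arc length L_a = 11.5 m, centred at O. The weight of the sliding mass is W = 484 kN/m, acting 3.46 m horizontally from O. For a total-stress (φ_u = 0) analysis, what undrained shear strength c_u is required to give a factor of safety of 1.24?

c_u = 23.1 kPa

FS = c_u·L_a·R / (W·d), so c_u = FS·W·d / (L_a·R).
c_u = 1.24·484·3.46 / (11.50·7.8) = 2076.6 / 89.70 = 23.15 kPa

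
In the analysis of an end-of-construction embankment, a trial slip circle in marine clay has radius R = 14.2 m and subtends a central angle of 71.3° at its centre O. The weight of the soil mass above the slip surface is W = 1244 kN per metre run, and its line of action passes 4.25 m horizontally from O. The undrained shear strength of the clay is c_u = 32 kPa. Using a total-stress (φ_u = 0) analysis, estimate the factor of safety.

Taking moments about the centre O, the resisting moment is provided by the undrained shear strength acting along the arc:
Arc length L_a = R·θ = 14.2·(71.3°·π/180) = 14.2·1.2444 = 17.67 m
M_R = c_u·L_a·R = 32·17.67·14.2 = 8029.6 kN·m/m
M_D = W·d = 1244·4.25 = 5287.0 kN·m/m
FS = M_R / M_D = 8029.6 / 5287.0 = 1.519

FS = 1.52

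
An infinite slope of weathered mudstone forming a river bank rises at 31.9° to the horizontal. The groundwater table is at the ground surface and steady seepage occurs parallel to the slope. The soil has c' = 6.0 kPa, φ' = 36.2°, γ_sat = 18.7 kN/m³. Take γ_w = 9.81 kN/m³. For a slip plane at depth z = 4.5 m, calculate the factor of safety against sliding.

With seepage parallel to the slope and the water table at the surface, the effective normal stress on the slip plane uses the buoyant unit weight γ' = γ_sat − γ_w while the driving shear stress uses γ_sat:
FS = [c' + γ' z cos²β tanφ'] / [γ_sat z sinβ cosβ]
γ' = 18.7 − 9.81 = 8.89 kN/m³
Numerator = 6.0 + 8.89·4.5·cos²31.9°·tan36.2° = 6.0 + 8.89·4.5·0.7208·0.7319 = 27.103 kPa
Denominator = 18.7·4.5·sin31.9°·cos31.9° = 18.7·4.5·0.5284·0.8490 = 37.752 kPa
FS = 27.103 / 37.752 = 0.718

FS = 0.72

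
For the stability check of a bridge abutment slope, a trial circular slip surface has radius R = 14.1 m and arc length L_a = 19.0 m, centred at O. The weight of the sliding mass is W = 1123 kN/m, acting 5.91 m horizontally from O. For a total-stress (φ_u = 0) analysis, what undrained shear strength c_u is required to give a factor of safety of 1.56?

c_u = 38.6 kPa

FS = c_u·L_a·R / (W·d), so c_u = FS·W·d / (L_a·R).
c_u = 1.56·1123·5.91 / (19.00·14.1) = 10353.6 / 267.90 = 38.65 kPa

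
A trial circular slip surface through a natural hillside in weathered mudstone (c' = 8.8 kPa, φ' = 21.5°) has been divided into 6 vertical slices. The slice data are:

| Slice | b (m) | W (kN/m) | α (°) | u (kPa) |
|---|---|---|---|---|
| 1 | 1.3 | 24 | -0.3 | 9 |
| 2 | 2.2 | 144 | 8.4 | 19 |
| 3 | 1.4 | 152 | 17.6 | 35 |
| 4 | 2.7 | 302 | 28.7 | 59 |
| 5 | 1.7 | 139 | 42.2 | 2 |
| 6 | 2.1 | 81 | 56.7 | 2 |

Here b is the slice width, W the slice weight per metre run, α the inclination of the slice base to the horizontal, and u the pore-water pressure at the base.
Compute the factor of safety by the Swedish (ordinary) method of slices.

Ordinary method of slices: FS = Σ[c'·Δl_i + (W_i cosα_i − u_i·Δl_i)·tanφ'] / Σ W_i sinα_i, with Δl_i = b_i / cosα_i.
Slice 1: Δl = 1.3/cos(-0.3°) = 1.300 m; N'_1 = 24·cos(-0.3°) − 9·1.300 = 12.3; c'Δl = 11.44; W sinα = -0.1
Slice 2: Δl = 2.2/cos8.4° = 2.224 m; N'_2 = 144·cos8.4° − 19·2.224 = 100.2; c'Δl = 19.57; W sinα = 21.0
Slice 3: Δl = 1.4/cos17.6° = 1.469 m; N'_3 = 152·cos17.6° − 35·1.469 = 93.5; c'Δl = 12.93; W sinα = 46.0
Slice 4: Δl = 2.7/cos28.7° = 3.078 m; N'_4 = 302·cos28.7° − 59·3.078 = 83.3; c'Δl = 27.09; W sinα = 145.0
Slice 5: Δl = 1.7/cos42.2° = 2.295 m; N'_5 = 139·cos42.2° − 2·2.295 = 98.4; c'Δl = 20.19; W sinα = 93.4
Slice 6: Δl = 2.1/cos56.7° = 3.825 m; N'_6 = 81·cos56.7° − 2·3.825 = 36.8; c'Δl = 33.66; W sinα = 67.7
Σc'Δl = 124.9 kN/m; ΣN' = 424.5 kN/m; ΣW sinα = 373.0 kN/m
Resisting = 124.9 + 424.5·tan21.5° = 124.9 + 167.2 = 292.1 kN/m
FS = 292.1 / 373.0 = 0.783

FS = 0.78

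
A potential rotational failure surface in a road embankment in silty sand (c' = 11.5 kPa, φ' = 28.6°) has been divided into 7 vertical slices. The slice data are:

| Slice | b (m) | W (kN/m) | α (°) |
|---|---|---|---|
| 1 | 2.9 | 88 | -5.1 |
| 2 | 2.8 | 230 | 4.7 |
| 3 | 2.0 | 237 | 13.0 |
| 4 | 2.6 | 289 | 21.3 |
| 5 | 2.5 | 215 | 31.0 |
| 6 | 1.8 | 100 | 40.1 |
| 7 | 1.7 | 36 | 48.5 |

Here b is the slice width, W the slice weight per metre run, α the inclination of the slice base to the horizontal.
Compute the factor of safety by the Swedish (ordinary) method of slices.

Ordinary method of slices: FS = Σ[c'·Δl_i + (W_i cosα_i)·tanφ'] / Σ W_i sinα_i, with Δl_i = b_i / cosα_i.
Slice 1: Δl = 2.9/cos(-5.1°) = 2.912 m; N'_1 = 88·cos(-5.1°) = 87.7; c'Δl = 33.48; W sinα = -7.8
Slice 2: Δl = 2.8/cos4.7° = 2.809 m; N'_2 = 230·cos4.7° = 229.2; c'Δl = 32.31; W sinα = 18.8
Slice 3: Δl = 2.0/cos13.0° = 2.053 m; N'_3 = 237·cos13.0° = 230.9; c'Δl = 23.60; W sinα = 53.3
Slice 4: Δl = 2.6/cos21.3° = 2.791 m; N'_4 = 289·cos21.3° = 269.3; c'Δl = 32.09; W sinα = 105.0
Slice 5: Δl = 2.5/cos31.0° = 2.917 m; N'_5 = 215·cos31.0° = 184.3; c'Δl = 33.54; W sinα = 110.7
Slice 6: Δl = 1.8/cos40.1° = 2.353 m; N'_6 = 100·cos40.1° = 76.5; c'Δl = 27.06; W sinα = 64.4
Slice 7: Δl = 1.7/cos48.5° = 2.566 m; N'_7 = 36·cos48.5° = 23.9; c'Δl = 29.50; W sinα = 27.0
Σc'Δl = 211.6 kN/m; ΣN' = 1101.7 kN/m; ΣW sinα = 371.4 kN/m
Resisting = 211.6 + 1101.7·tan28.6° = 211.6 + 600.7 = 812.3 kN/m
FS = 812.3 / 371.4 = 2.187

FS = 2.19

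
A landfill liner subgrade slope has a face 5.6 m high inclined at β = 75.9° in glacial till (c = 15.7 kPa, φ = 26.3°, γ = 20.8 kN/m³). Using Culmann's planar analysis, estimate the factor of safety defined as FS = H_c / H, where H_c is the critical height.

FS = 1.33

H_c = (4c/γ) · sinβ cosφ / [1 − cos(β − φ)]
    = (4·15.7/20.8) · sin75.9°·cos26.3° / [1 − cos49.6°]
    = 3.019 · 0.8695 / 0.3519 = 7.46 m
FS = H_c / H = 7.46 / 5.6 = 1.332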